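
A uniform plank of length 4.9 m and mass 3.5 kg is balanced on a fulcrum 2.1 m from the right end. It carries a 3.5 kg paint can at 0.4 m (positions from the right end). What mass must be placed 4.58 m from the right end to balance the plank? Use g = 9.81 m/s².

m ≈ 1.91 kg

Choose the fulcrum (at 2.1 m from the right end) as the axis so the support reaction has zero arm there.
Beam weight: 3.5 × 9.81 = 34.34 N down at 2.45 m → arm 0.35 m, τ = 34.34 × 0.35 = 12.02 N·m counterclockwise.
Paint can: 3.5 × 9.81 = 34.34 N down at 0.4 m → arm 1.7 m, τ = 34.34 × 1.7 = 58.38 N·m clockwise.
Net moment of known loads = 46.36 N·m clockwise.
An unknown mass m at 4.58 m has arm 2.48 m; its moment is m·g·2.48 counterclockwise.
Balancing moments: m × 9.81 × 2.48 = 46.36, giving m = 46.36 / (9.81 × 2.48) = 1.91 kg.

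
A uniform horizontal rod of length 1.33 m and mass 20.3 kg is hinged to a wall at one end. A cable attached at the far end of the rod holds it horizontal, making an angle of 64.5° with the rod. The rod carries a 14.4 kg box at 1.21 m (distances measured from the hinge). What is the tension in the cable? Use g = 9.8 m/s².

T ≈ 252 N

Taking torques about the hinge:
Beam weight: 20.3 × 9.8 = 198.9 N down at 0.665 m → arm 0.665 m, τ = 198.9 × 0.665 = 132.3 N·m clockwise.
Box: 14.4 × 9.8 = 141.1 N down at 1.21 m → arm 1.21 m, τ = 141.1 × 1.21 = 170.7 N·m clockwise.
Total clockwise load moment = 303 N·m.
The cable tension T acts at 1.33 m; only its component perpendicular to the rod, T sinθ, produces torque. sin 64.5° = 0.9026.
Balancing moments: T × 1.33 × 0.9026 = 303, giving T = 303 / 1.2 = 252 N.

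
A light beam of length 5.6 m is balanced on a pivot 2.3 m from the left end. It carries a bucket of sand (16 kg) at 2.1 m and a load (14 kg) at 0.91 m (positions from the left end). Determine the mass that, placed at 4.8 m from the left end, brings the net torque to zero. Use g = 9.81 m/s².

Choose the pivot (at 2.3 m from the left end) as the axis so the support reaction has zero arm there.
Bucket of sand: 16 × 9.81 = 157 N down at 2.1 m → arm 0.2 m, τ = 157 × 0.2 = 31.4 N·m counterclockwise.
Load: 14 × 9.81 = 137.3 N down at 0.91 m → arm 1.39 m, τ = 137.3 × 1.39 = 190.8 N·m counterclockwise.
Net moment of known loads = 222.2 N·m counterclockwise.
An unknown mass m at 4.8 m has arm 2.5 m; its moment is m·g·2.5 clockwise.
Στ = 0 ⇒ m × 9.81 × 2.5 = 222.2 ⇒ m = 222.2 / (9.81 × 2.5) = 9.06 kg.

m ≈ 9.06 kg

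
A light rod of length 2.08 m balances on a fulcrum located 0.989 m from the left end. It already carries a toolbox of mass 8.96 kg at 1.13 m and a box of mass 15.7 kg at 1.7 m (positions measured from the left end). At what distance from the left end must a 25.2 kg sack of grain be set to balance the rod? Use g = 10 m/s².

Sum moments about the fulcrum (at 0.989 m from the left end) (the support reaction has zero arm there).
Toolbox: 8.96 × 10 = 89.6 N down at 1.13 m → arm 0.141 m, τ = 89.6 × 0.141 = 12.63 N·m clockwise.
Box: 15.7 × 10 = 157 N down at 1.7 m → arm 0.711 m, τ = 157 × 0.711 = 111.6 N·m clockwise.
Net moment of existing loads = 124.2 N·m clockwise.
The sack of grain weighs 25.2 × 10 = 252 N and must supply an equal counterclockwise moment, so its lever arm about the fulcrum is 124.2 / 252 = 0.493 m.
That puts it at 0.989 − 0.493 = 0.496 m from the left end.

x ≈ 0.496 m from the left end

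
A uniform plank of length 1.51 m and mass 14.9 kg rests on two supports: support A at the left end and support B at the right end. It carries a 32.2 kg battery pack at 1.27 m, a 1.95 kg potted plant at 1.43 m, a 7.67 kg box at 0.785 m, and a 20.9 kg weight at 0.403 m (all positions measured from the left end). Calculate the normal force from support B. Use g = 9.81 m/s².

Take moments about support A.
Beam weight: 14.9 × 9.81 = 146.2 N down at 0.755 m → arm 0.755 m, τ = 146.2 × 0.755 = 110.4 N·m clockwise.
Battery pack: 32.2 × 9.81 = 315.9 N down at 1.27 m → arm 1.27 m, τ = 315.9 × 1.27 = 401.2 N·m clockwise.
Potted plant: 1.95 × 9.81 = 19.13 N down at 1.43 m → arm 1.43 m, τ = 19.13 × 1.43 = 27.36 N·m clockwise.
Box: 7.67 × 9.81 = 75.24 N down at 0.785 m → arm 0.785 m, τ = 75.24 × 0.785 = 59.06 N·m clockwise.
Weight: 20.9 × 9.81 = 205 N down at 0.403 m → arm 0.403 m, τ = 205 × 0.403 = 82.62 N·m clockwise.
Net load moment about support A = 680.6 N·m clockwise.
Reaction R at support B is upward at 1.51 m, arm 1.51 m → moment R × 1.51 counterclockwise.
For rotational equilibrium, R × 1.51 = 680.6, so R = 451 N.

R_B ≈ 451 N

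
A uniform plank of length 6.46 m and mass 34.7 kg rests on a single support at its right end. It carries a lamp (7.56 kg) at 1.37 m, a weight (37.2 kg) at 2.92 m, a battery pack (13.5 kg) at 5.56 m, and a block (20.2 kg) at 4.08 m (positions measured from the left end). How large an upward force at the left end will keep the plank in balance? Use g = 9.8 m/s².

F ≈ 520 N

Take moments about the right end.
Beam weight: 34.7 × 9.8 = 340.1 N down at 3.23 m → arm 3.23 m, τ = 340.1 × 3.23 = 1099 N·m counterclockwise.
Lamp: 7.56 × 9.8 = 74.09 N down at 1.37 m → arm 5.09 m, τ = 74.09 × 5.09 = 377.1 N·m counterclockwise.
Weight: 37.2 × 9.8 = 364.6 N down at 2.92 m → arm 3.54 m, τ = 364.6 × 3.54 = 1291 N·m counterclockwise.
Battery pack: 13.5 × 9.8 = 132.3 N down at 5.56 m → arm 0.9 m, τ = 132.3 × 0.9 = 119.1 N·m counterclockwise.
Block: 20.2 × 9.8 = 198 N down at 4.08 m → arm 2.38 m, τ = 198 × 2.38 = 471.2 N·m counterclockwise.
Net moment of the loads = 3357 N·m counterclockwise.
The upward force F acts at the left end, arm 6.46 m, giving F × 6.46 clockwise.
Setting net torque to zero: F × 6.46 = 3357 → F = 3357 / 6.46 = 520 N.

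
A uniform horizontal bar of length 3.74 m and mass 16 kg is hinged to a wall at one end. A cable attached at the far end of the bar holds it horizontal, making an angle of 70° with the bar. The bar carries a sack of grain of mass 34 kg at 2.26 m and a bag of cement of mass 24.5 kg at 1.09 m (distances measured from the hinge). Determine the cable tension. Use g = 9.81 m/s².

T ≈ 373 N

Sum moments about the hinge (the unknown hinge reaction has zero arm there).
Beam weight: 16 × 9.81 = 157 N down at 1.87 m → arm 1.87 m, τ = 157 × 1.87 = 293.6 N·m clockwise.
Sack of grain: 34 × 9.81 = 333.5 N down at 2.26 m → arm 2.26 m, τ = 333.5 × 2.26 = 753.7 N·m clockwise.
Bag of cement: 24.5 × 9.81 = 240.3 N down at 1.09 m → arm 1.09 m, τ = 240.3 × 1.09 = 261.9 N·m clockwise.
Total clockwise load moment = 1309 N·m.
The cable tension T acts at 3.74 m; only its component perpendicular to the bar, T sinθ, produces torque. sin 70° = 0.9397.
For rotational equilibrium, T × 3.74 × 0.9397 = 1309, so T = 1309 / 3.514 = 373 N.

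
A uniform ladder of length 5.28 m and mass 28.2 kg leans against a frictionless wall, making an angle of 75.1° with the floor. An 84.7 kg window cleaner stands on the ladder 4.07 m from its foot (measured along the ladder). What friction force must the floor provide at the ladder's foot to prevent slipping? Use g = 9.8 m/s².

Choose the foot of the ladder as the axis so the floor normal and friction both act there and drop out.
Ladder weight 28.2×9.8 = 276.4 N acts at 2.64 m along the ladder; its horizontal arm is 2.64·cos75.1° = 0.6788 m → τ = 187.6 N·m clockwise.
Window cleaner: 84.7×9.8 = 830.1 N at 4.07 m → arm 1.047 m → τ = 869.1 N·m clockwise.
Wall normal N acts horizontally at the top; its moment arm is the height L sinθ = 5.28·sin75.1° = 5.102 m, counterclockwise.
For rotational equilibrium, N × 5.102 = 1057, so N = 207 N.
ΣFx = 0: friction at the foot balances the wall's push, so f = N_wall = 207 N.

f ≈ 207 N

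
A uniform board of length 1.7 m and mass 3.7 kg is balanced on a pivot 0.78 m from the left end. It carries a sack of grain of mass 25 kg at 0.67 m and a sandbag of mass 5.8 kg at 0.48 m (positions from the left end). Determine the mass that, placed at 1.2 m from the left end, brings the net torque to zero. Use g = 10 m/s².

About the pivot (at 0.78 m from the left end):
Beam weight: 3.7 × 10 = 37 N down at 0.85 m → arm 0.07 m, τ = 37 × 0.07 = 2.59 N·m clockwise.
Sack of grain: 25 × 10 = 250 N down at 0.67 m → arm 0.11 m, τ = 250 × 0.11 = 27.5 N·m counterclockwise.
Sandbag: 5.8 × 10 = 58 N down at 0.48 m → arm 0.3 m, τ = 58 × 0.3 = 17.4 N·m counterclockwise.
Net moment of known loads = 42.31 N·m counterclockwise.
An unknown mass m at 1.2 m has arm 0.42 m; its moment is m·g·0.42 clockwise.
Balancing moments: m × 10 × 0.42 = 42.31, giving m = 42.31 / (10 × 0.42) = 10.1 kg.

m ≈ 10.1 kg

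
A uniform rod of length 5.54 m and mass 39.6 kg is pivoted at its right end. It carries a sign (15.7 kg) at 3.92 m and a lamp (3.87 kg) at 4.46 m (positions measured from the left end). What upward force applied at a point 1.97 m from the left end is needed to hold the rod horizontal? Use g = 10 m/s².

F ≈ 390 N

About the right end:
Beam weight: 39.6 × 10 = 396 N down at 2.77 m → arm 2.77 m, τ = 396 × 2.77 = 1097 N·m counterclockwise.
Sign: 15.7 × 10 = 157 N down at 3.92 m → arm 1.62 m, τ = 157 × 1.62 = 254.3 N·m counterclockwise.
Lamp: 3.87 × 10 = 38.7 N down at 4.46 m → arm 1.08 m, τ = 38.7 × 1.08 = 41.8 N·m counterclockwise.
Net moment of the loads = 1393 N·m counterclockwise.
The upward force F acts at a point 1.97 m from the left end, arm 3.57 m, giving F × 3.57 clockwise.
For rotational equilibrium, F × 3.57 = 1393, so F = 1393 / 3.57 = 390 N.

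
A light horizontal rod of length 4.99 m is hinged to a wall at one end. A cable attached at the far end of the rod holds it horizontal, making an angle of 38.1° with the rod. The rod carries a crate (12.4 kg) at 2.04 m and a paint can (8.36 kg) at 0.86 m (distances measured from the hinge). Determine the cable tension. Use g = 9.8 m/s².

Sum moments about the hinge (the unknown hinge reaction has zero arm there).
Crate: 12.4 × 9.8 = 121.5 N down at 2.04 m → arm 2.04 m, τ = 121.5 × 2.04 = 247.9 N·m clockwise.
Paint can: 8.36 × 9.8 = 81.93 N down at 0.86 m → arm 0.86 m, τ = 81.93 × 0.86 = 70.46 N·m clockwise.
Total clockwise load moment = 318.4 N·m.
The cable tension T acts at 4.99 m; only its component perpendicular to the rod, T sinθ, produces torque. sin 38.1° = 0.617.
Setting net torque to zero: T × 4.99 × 0.617 = 318.4 → T = 318.4 / 3.079 = 103 N.

T ≈ 103 N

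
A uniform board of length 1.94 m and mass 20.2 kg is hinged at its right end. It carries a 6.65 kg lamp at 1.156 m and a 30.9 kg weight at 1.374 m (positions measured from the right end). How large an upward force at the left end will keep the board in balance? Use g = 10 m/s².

Choose the right end as the axis so the unknown pivot reaction has zero arm there.
Beam weight: 20.2 × 10 = 202 N down at 0.97 m → arm 0.97 m, τ = 202 × 0.97 = 195.9 N·m counterclockwise.
Lamp: 6.65 × 10 = 66.5 N down at 1.156 m → arm 1.156 m, τ = 66.5 × 1.156 = 76.87 N·m counterclockwise.
Weight: 30.9 × 10 = 309 N down at 1.374 m → arm 1.374 m, τ = 309 × 1.374 = 424.6 N·m counterclockwise.
Net moment of the loads = 697.4 N·m counterclockwise.
The upward force F acts at the left end, arm 1.94 m, giving F × 1.94 clockwise.
For rotational equilibrium, F × 1.94 = 697.4, so F = 697.4 / 1.94 = 359 N.

F ≈ 359 N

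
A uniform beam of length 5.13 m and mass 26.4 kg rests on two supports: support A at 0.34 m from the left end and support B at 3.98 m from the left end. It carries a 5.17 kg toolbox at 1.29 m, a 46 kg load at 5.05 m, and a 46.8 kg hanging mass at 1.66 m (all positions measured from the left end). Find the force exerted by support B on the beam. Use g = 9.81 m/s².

R_B ≈ 922 N

Take moments about support A.
Beam weight: 26.4 × 9.81 = 259 N down at 2.565 m → arm 2.225 m, τ = 259 × 2.225 = 576.3 N·m clockwise.
Toolbox: 5.17 × 9.81 = 50.72 N down at 1.29 m → arm 0.95 m, τ = 50.72 × 0.95 = 48.18 N·m clockwise.
Load: 46 × 9.81 = 451.3 N down at 5.05 m → arm 4.71 m, τ = 451.3 × 4.71 = 2126 N·m clockwise.
Hanging mass: 46.8 × 9.81 = 459.1 N down at 1.66 m → arm 1.32 m, τ = 459.1 × 1.32 = 606 N·m clockwise.
Net load moment about support A = 3356 N·m clockwise.
Reaction R at support B is upward at 3.98 m, arm 3.64 m → moment R × 3.64 counterclockwise.
Setting net torque to zero: R × 3.64 = 3356 → R = 922 N.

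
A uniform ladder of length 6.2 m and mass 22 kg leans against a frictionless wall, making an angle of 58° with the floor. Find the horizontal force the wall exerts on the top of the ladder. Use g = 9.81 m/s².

N_wall ≈ 67.4 N

Take moments about the foot of the ladder.
Ladder weight 22×9.81 = 215.8 N acts at 3.1 m along the ladder; its horizontal arm is 3.1·cos58° = 1.643 m → τ = 354.6 N·m clockwise.
Wall normal N acts horizontally at the top; its moment arm is the height L sinθ = 6.2·sin58° = 5.258 m, counterclockwise.
Balancing moments: N × 5.258 = 354.6, giving N = 67.4 N.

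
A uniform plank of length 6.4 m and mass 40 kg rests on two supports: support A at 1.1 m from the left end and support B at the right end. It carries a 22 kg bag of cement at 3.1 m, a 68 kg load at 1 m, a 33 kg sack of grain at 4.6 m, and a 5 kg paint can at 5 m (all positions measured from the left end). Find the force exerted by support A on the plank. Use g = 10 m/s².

R_A ≈ 1200 N

About support B:
Beam weight: 40 × 10 = 400 N down at 3.2 m → arm 3.2 m, τ = 400 × 3.2 = 1280 N·m counterclockwise.
Bag of cement: 22 × 10 = 220 N down at 3.1 m → arm 3.3 m, τ = 220 × 3.3 = 726 N·m counterclockwise.
Load: 68 × 10 = 680 N down at 1 m → arm 5.4 m, τ = 680 × 5.4 = 3672 N·m counterclockwise.
Sack of grain: 33 × 10 = 330 N down at 4.6 m → arm 1.8 m, τ = 330 × 1.8 = 594 N·m counterclockwise.
Paint can: 5 × 10 = 50 N down at 5 m → arm 1.4 m, τ = 50 × 1.4 = 70 N·m counterclockwise.
Net load moment about support B = 6342 N·m counterclockwise.
Reaction R at support A is upward at 1.1 m, arm 5.3 m → moment R × 5.3 clockwise.
Setting net torque to zero: R × 5.3 = 6342 → R = 1200 N.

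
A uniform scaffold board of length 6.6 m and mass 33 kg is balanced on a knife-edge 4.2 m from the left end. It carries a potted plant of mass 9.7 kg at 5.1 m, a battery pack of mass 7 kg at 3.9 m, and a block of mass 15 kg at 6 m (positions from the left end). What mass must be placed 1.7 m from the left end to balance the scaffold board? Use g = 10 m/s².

m ≈ 1.57 kg

Take moments about the knife-edge (at 4.2 m from the left end).
Beam weight: 33 × 10 = 330 N down at 3.3 m → arm 0.9 m, τ = 330 × 0.9 = 297 N·m counterclockwise.
Potted plant: 9.7 × 10 = 97 N down at 5.1 m → arm 0.9 m, τ = 97 × 0.9 = 87.3 N·m clockwise.
Battery pack: 7 × 10 = 70 N down at 3.9 m → arm 0.3 m, τ = 70 × 0.3 = 21 N·m counterclockwise.
Block: 15 × 10 = 150 N down at 6 m → arm 1.8 m, τ = 150 × 1.8 = 270 N·m clockwise.
Net moment of known loads = 39.3 N·m clockwise.
An unknown mass m at 1.7 m has arm 2.5 m; its moment is m·g·2.5 counterclockwise.
Στ = 0 ⇒ m × 10 × 2.5 = 39.3 ⇒ m = 39.3 / (10 × 2.5) = 1.57 kg.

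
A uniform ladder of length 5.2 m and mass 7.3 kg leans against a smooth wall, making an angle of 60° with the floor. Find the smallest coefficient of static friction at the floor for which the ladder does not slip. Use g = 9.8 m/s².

About the foot of the ladder:
Ladder weight 7.3×9.8 = 71.54 N acts at 2.6 m along the ladder; its horizontal arm is 2.6·cos60° = 1.3 m → τ = 93 N·m clockwise.
Wall normal N acts horizontally at the top; its moment arm is the height L sinθ = 5.2·sin60° = 4.503 m, counterclockwise.
For rotational equilibrium, N × 4.503 = 93, so N = 20.65 N.
ΣFx = 0 ⇒ f = N_wall = 20.65 N. ΣFy = 0 ⇒ N_floor = 71.54 N.
μ_min = f / N_floor = 20.65 / 71.54 = 0.289.

μ_min ≈ 0.289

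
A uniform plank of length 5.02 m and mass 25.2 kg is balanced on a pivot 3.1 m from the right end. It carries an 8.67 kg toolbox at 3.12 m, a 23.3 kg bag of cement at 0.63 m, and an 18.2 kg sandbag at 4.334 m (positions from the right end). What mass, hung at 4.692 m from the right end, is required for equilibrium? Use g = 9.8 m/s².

Take moments about the pivot (at 3.1 m from the right end).
Beam weight: 25.2 × 9.8 = 247 N down at 2.51 m → arm 0.59 m, τ = 247 × 0.59 = 145.7 N·m clockwise.
Toolbox: 8.67 × 9.8 = 84.97 N down at 3.12 m → arm 0.02 m, τ = 84.97 × 0.02 = 1.699 N·m counterclockwise.
Bag of cement: 23.3 × 9.8 = 228.3 N down at 0.63 m → arm 2.47 m, τ = 228.3 × 2.47 = 563.9 N·m clockwise.
Sandbag: 18.2 × 9.8 = 178.4 N down at 4.334 m → arm 1.234 m, τ = 178.4 × 1.234 = 220.1 N·m counterclockwise.
Net moment of known loads = 487.8 N·m clockwise.
An unknown mass m at 4.692 m has arm 1.592 m; its moment is m·g·1.592 counterclockwise.
Setting net torque to zero: m × 9.8 × 1.592 = 487.8 → m = 487.8 / (9.8 × 1.592) = 31.3 kg.

m ≈ 31.3 kg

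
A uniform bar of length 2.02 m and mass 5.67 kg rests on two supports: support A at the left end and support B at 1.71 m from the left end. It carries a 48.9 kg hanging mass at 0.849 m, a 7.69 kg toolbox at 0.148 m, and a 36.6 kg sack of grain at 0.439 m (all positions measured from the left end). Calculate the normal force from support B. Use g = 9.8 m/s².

Taking torques about support A:
Beam weight: 5.67 × 9.8 = 55.57 N down at 1.01 m → arm 1.01 m, τ = 55.57 × 1.01 = 56.13 N·m clockwise.
Hanging mass: 48.9 × 9.8 = 479.2 N down at 0.849 m → arm 0.849 m, τ = 479.2 × 0.849 = 406.8 N·m clockwise.
Toolbox: 7.69 × 9.8 = 75.36 N down at 0.148 m → arm 0.148 m, τ = 75.36 × 0.148 = 11.15 N·m clockwise.
Sack of grain: 36.6 × 9.8 = 358.7 N down at 0.439 m → arm 0.439 m, τ = 358.7 × 0.439 = 157.5 N·m clockwise.
Net load moment about support A = 631.6 N·m clockwise.
Reaction R at support B is upward at 1.71 m, arm 1.71 m → moment R × 1.71 counterclockwise.
For rotational equilibrium, R × 1.71 = 631.6, so R = 369 N.

R_B ≈ 369 N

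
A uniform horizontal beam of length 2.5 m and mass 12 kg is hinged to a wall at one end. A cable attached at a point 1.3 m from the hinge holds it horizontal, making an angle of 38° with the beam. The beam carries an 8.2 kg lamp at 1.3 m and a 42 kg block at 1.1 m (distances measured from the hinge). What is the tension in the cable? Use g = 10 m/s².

Choose the hinge as the axis so the unknown hinge reaction has zero arm there.
Beam weight: 12 × 10 = 120 N down at 1.25 m → arm 1.25 m, τ = 120 × 1.25 = 150 N·m clockwise.
Lamp: 8.2 × 10 = 82 N down at 1.3 m → arm 1.3 m, τ = 82 × 1.3 = 106.6 N·m clockwise.
Block: 42 × 10 = 420 N down at 1.1 m → arm 1.1 m, τ = 420 × 1.1 = 462 N·m clockwise.
Total clockwise load moment = 718.6 N·m.
The cable tension T acts at 1.3 m; only its component perpendicular to the beam, T sinθ, produces torque. sin 38° = 0.6157.
For rotational equilibrium, T × 1.3 × 0.6157 = 718.6, so T = 718.6 / 0.8004 = 898 N.

T ≈ 898 N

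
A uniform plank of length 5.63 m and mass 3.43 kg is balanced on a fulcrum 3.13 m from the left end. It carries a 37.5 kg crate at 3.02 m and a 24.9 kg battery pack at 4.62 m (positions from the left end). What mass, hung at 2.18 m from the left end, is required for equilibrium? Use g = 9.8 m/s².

Taking torques about the fulcrum (at 3.13 m from the left end):
Beam weight: 3.43 × 9.8 = 33.61 N down at 2.815 m → arm 0.315 m, τ = 33.61 × 0.315 = 10.59 N·m counterclockwise.
Crate: 37.5 × 9.8 = 367.5 N down at 3.02 m → arm 0.11 m, τ = 367.5 × 0.11 = 40.42 N·m counterclockwise.
Battery pack: 24.9 × 9.8 = 244 N down at 4.62 m → arm 1.49 m, τ = 244 × 1.49 = 363.6 N·m clockwise.
Net moment of known loads = 312.6 N·m clockwise.
An unknown mass m at 2.18 m has arm 0.95 m; its moment is m·g·0.95 counterclockwise.
Στ = 0 ⇒ m × 9.8 × 0.95 = 312.6 ⇒ m = 312.6 / (9.8 × 0.95) = 33.6 kg.

m ≈ 33.6 kg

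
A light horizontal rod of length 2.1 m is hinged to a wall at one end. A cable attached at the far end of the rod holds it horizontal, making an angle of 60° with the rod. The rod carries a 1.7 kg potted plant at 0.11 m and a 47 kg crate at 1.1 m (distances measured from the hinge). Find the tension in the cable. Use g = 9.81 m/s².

Take moments about the hinge.
Potted plant: 1.7 × 9.81 = 16.68 N down at 0.11 m → arm 0.11 m, τ = 16.68 × 0.11 = 1.835 N·m clockwise.
Crate: 47 × 9.81 = 461.1 N down at 1.1 m → arm 1.1 m, τ = 461.1 × 1.1 = 507.2 N·m clockwise.
Total clockwise load moment = 509 N·m.
The cable tension T acts at 2.1 m; only its component perpendicular to the rod, T sinθ, produces torque. sin 60° = 0.866.
Στ = 0 ⇒ T × 2.1 × 0.866 = 509 ⇒ T = 509 / 1.819 = 280 N.

T ≈ 280 N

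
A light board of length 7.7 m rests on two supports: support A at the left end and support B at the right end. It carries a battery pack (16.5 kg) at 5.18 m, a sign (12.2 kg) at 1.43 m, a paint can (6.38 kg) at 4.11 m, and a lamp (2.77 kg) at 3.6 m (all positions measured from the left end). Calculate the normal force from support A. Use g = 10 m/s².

R_A ≈ 198 N

Sum moments about support B (its reaction then has zero moment arm).
Battery pack: 16.5 × 10 = 165 N down at 5.18 m → arm 2.52 m, τ = 165 × 2.52 = 415.8 N·m counterclockwise.
Sign: 12.2 × 10 = 122 N down at 1.43 m → arm 6.27 m, τ = 122 × 6.27 = 764.9 N·m counterclockwise.
Paint can: 6.38 × 10 = 63.8 N down at 4.11 m → arm 3.59 m, τ = 63.8 × 3.59 = 229 N·m counterclockwise.
Lamp: 2.77 × 10 = 27.7 N down at 3.6 m → arm 4.1 m, τ = 27.7 × 4.1 = 113.6 N·m counterclockwise.
Net load moment about support B = 1523 N·m counterclockwise.
Reaction R at support A is upward at 0 m, arm 7.7 m → moment R × 7.7 clockwise.
Setting net torque to zero: R × 7.7 = 1523 → R = 198 N.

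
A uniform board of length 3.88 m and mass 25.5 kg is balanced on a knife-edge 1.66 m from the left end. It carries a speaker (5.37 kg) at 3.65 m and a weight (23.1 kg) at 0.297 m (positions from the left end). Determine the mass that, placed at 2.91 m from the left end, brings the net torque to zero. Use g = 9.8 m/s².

Choose the knife-edge (at 1.66 m from the left end) as the axis so the support reaction has zero arm there.
Beam weight: 25.5 × 9.8 = 249.9 N down at 1.94 m → arm 0.28 m, τ = 249.9 × 0.28 = 69.97 N·m clockwise.
Speaker: 5.37 × 9.8 = 52.63 N down at 3.65 m → arm 1.99 m, τ = 52.63 × 1.99 = 104.7 N·m clockwise.
Weight: 23.1 × 9.8 = 226.4 N down at 0.297 m → arm 1.363 m, τ = 226.4 × 1.363 = 308.6 N·m counterclockwise.
Net moment of known loads = 133.9 N·m counterclockwise.
An unknown mass m at 2.91 m has arm 1.25 m; its moment is m·g·1.25 clockwise.
Setting net torque to zero: m × 9.8 × 1.25 = 133.9 → m = 133.9 / (9.8 × 1.25) = 10.9 kg.

m ≈ 10.9 kg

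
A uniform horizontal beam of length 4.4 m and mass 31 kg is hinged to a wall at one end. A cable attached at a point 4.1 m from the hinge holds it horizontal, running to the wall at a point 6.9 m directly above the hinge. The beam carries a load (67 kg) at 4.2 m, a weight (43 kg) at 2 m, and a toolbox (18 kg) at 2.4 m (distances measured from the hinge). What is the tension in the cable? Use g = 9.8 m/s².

T ≈ 1330 N

Take moments about the hinge.
Beam weight: 31 × 9.8 = 303.8 N down at 2.2 m → arm 2.2 m, τ = 303.8 × 2.2 = 668.4 N·m clockwise.
Load: 67 × 9.8 = 656.6 N down at 4.2 m → arm 4.2 m, τ = 656.6 × 4.2 = 2758 N·m clockwise.
Weight: 43 × 9.8 = 421.4 N down at 2 m → arm 2 m, τ = 421.4 × 2 = 842.8 N·m clockwise.
Toolbox: 18 × 9.8 = 176.4 N down at 2.4 m → arm 2.4 m, τ = 176.4 × 2.4 = 423.4 N·m clockwise.
Total clockwise load moment = 4693 N·m.
The cable tension T acts at 4.1 m; only its component perpendicular to the beam, T sinθ, produces torque. sinθ = h/√(h²+d²) = 6.9/√(6.9²+4.1²) = 0.8597.
Balancing moments: T × 4.1 × 0.8597 = 4693, giving T = 4693 / 3.525 = 1330 N.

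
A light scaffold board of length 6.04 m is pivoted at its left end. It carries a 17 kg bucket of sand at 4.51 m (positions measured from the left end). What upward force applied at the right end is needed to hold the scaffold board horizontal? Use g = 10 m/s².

Sum moments about the left end (the unknown pivot reaction has zero arm there).
Bucket of sand: 17 × 10 = 170 N down at 4.51 m → arm 4.51 m, τ = 170 × 4.51 = 766.7 N·m clockwise.
Net moment of the loads = 766.7 N·m clockwise.
The upward force F acts at the right end, arm 6.04 m, giving F × 6.04 counterclockwise.
Setting net torque to zero: F × 6.04 = 766.7 → F = 766.7 / 6.04 = 127 N.

F ≈ 127 N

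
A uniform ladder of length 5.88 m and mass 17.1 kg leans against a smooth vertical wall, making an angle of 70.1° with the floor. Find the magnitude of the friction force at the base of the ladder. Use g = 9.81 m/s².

Taking torques about the foot of the ladder:
Ladder weight 17.1×9.81 = 167.8 N acts at 2.94 m along the ladder; its horizontal arm is 2.94·cos70.1° = 1.001 m → τ = 168 N·m clockwise.
Wall normal N acts horizontally at the top; its moment arm is the height L sinθ = 5.88·sin70.1° = 5.529 m, counterclockwise.
Balancing moments: N × 5.529 = 168, giving N = 30.4 N.
ΣFx = 0: friction at the foot balances the wall's push, so f = N_wall = 30.4 N.

f ≈ 30.4 N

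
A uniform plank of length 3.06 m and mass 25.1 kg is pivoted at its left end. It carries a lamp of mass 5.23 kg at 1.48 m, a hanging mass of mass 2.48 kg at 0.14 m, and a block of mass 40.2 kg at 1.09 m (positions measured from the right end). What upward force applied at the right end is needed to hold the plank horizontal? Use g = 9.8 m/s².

F ≈ 426 N

Choose the left end as the axis so the unknown pivot reaction has zero arm there.
Beam weight: 25.1 × 9.8 = 246 N down at 1.53 m → arm 1.53 m, τ = 246 × 1.53 = 376.4 N·m clockwise.
Lamp: 5.23 × 9.8 = 51.25 N down at 1.48 m → arm 1.58 m, τ = 51.25 × 1.58 = 80.98 N·m clockwise.
Hanging mass: 2.48 × 9.8 = 24.3 N down at 0.14 m → arm 2.92 m, τ = 24.3 × 2.92 = 70.96 N·m clockwise.
Block: 40.2 × 9.8 = 394 N down at 1.09 m → arm 1.97 m, τ = 394 × 1.97 = 776.2 N·m clockwise.
Net moment of the loads = 1305 N·m clockwise.
The upward force F acts at the right end, arm 3.06 m, giving F × 3.06 counterclockwise.
Setting net torque to zero: F × 3.06 = 1305 → F = 1305 / 3.06 = 426 N.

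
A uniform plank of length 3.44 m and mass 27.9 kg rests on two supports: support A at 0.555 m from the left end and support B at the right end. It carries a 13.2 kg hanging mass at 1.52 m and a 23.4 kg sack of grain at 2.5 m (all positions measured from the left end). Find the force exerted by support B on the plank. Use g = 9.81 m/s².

R_B ≈ 309 N

Take moments about support A.
Beam weight: 27.9 × 9.81 = 273.7 N down at 1.72 m → arm 1.165 m, τ = 273.7 × 1.165 = 318.9 N·m clockwise.
Hanging mass: 13.2 × 9.81 = 129.5 N down at 1.52 m → arm 0.965 m, τ = 129.5 × 0.965 = 125 N·m clockwise.
Sack of grain: 23.4 × 9.81 = 229.6 N down at 2.5 m → arm 1.945 m, τ = 229.6 × 1.945 = 446.6 N·m clockwise.
Net load moment about support A = 890.5 N·m clockwise.
Reaction R at support B is upward at 3.44 m, arm 2.885 m → moment R × 2.885 counterclockwise.
Στ = 0 ⇒ R × 2.885 = 890.5 ⇒ R = 309 N.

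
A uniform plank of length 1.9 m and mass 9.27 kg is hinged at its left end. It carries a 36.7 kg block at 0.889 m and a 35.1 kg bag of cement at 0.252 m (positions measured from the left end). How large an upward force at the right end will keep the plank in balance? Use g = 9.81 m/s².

Take moments about the left end.
Beam weight: 9.27 × 9.81 = 90.94 N down at 0.95 m → arm 0.95 m, τ = 90.94 × 0.95 = 86.39 N·m clockwise.
Block: 36.7 × 9.81 = 360 N down at 0.889 m → arm 0.889 m, τ = 360 × 0.889 = 320 N·m clockwise.
Bag of cement: 35.1 × 9.81 = 344.3 N down at 0.252 m → arm 0.252 m, τ = 344.3 × 0.252 = 86.76 N·m clockwise.
Net moment of the loads = 493.1 N·m clockwise.
The upward force F acts at the right end, arm 1.9 m, giving F × 1.9 counterclockwise.
Balancing moments: F × 1.9 = 493.1, giving F = 493.1 / 1.9 = 260 N.

F ≈ 260 N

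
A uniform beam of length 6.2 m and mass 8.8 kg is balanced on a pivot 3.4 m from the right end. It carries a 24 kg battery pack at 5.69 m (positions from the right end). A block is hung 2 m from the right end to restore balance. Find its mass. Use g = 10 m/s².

m ≈ 37.4 kg

Taking torques about the pivot (at 3.4 m from the right end):
Beam weight: 8.8 × 10 = 88 N down at 3.1 m → arm 0.3 m, τ = 88 × 0.3 = 26.4 N·m clockwise.
Battery pack: 24 × 10 = 240 N down at 5.69 m → arm 2.29 m, τ = 240 × 2.29 = 549.6 N·m counterclockwise.
Net moment of known loads = 523.2 N·m counterclockwise.
An unknown mass m at 2 m has arm 1.4 m; its moment is m·g·1.4 clockwise.
Setting net torque to zero: m × 10 × 1.4 = 523.2 → m = 523.2 / (10 × 1.4) = 37.4 kg.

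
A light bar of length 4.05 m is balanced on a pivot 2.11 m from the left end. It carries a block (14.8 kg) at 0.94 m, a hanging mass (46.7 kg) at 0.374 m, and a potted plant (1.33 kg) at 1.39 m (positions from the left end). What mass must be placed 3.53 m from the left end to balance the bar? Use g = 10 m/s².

m ≈ 70 kg

Take moments about the pivot (at 2.11 m from the left end).
Block: 14.8 × 10 = 148 N down at 0.94 m → arm 1.17 m, τ = 148 × 1.17 = 173.2 N·m counterclockwise.
Hanging mass: 46.7 × 10 = 467 N down at 0.374 m → arm 1.736 m, τ = 467 × 1.736 = 810.7 N·m counterclockwise.
Potted plant: 1.33 × 10 = 13.3 N down at 1.39 m → arm 0.72 m, τ = 13.3 × 0.72 = 9.576 N·m counterclockwise.
Net moment of known loads = 993.5 N·m counterclockwise.
An unknown mass m at 3.53 m has arm 1.42 m; its moment is m·g·1.42 clockwise.
Στ = 0 ⇒ m × 10 × 1.42 = 993.5 ⇒ m = 993.5 / (10 × 1.42) = 70 kg.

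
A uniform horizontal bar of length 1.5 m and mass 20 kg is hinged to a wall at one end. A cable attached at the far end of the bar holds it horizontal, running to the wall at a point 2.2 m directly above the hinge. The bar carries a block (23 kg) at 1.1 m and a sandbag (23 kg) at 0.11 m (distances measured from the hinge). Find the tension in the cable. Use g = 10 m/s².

Choose the hinge as the axis so the unknown hinge reaction has zero arm there.
Beam weight: 20 × 10 = 200 N down at 0.75 m → arm 0.75 m, τ = 200 × 0.75 = 150 N·m clockwise.
Block: 23 × 10 = 230 N down at 1.1 m → arm 1.1 m, τ = 230 × 1.1 = 253 N·m clockwise.
Sandbag: 23 × 10 = 230 N down at 0.11 m → arm 0.11 m, τ = 230 × 0.11 = 25.3 N·m clockwise.
Total clockwise load moment = 428.3 N·m.
The cable tension T acts at 1.5 m; only its component perpendicular to the bar, T sinθ, produces torque. sinθ = h/√(h²+d²) = 2.2/√(2.2²+1.5²) = 0.8262.
Setting net torque to zero: T × 1.5 × 0.8262 = 428.3 → T = 428.3 / 1.239 = 346 N.

T ≈ 346 N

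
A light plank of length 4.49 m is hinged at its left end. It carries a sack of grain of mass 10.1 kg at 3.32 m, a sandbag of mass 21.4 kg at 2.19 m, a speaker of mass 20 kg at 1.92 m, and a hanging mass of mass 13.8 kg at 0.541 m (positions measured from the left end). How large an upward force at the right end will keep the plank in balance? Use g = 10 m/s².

Taking torques about the left end:
Sack of grain: 10.1 × 10 = 101 N down at 3.32 m → arm 3.32 m, τ = 101 × 3.32 = 335.3 N·m clockwise.
Sandbag: 21.4 × 10 = 214 N down at 2.19 m → arm 2.19 m, τ = 214 × 2.19 = 468.7 N·m clockwise.
Speaker: 20 × 10 = 200 N down at 1.92 m → arm 1.92 m, τ = 200 × 1.92 = 384 N·m clockwise.
Hanging mass: 13.8 × 10 = 138 N down at 0.541 m → arm 0.541 m, τ = 138 × 0.541 = 74.66 N·m clockwise.
Net moment of the loads = 1263 N·m clockwise.
The upward force F acts at the right end, arm 4.49 m, giving F × 4.49 counterclockwise.
Setting net torque to zero: F × 4.49 = 1263 → F = 1263 / 4.49 = 281 N.

F ≈ 281 N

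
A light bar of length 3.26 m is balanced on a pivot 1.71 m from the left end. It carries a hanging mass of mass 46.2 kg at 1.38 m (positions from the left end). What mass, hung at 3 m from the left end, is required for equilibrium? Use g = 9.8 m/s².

Sum moments about the pivot (at 1.71 m from the left end) (the support reaction has zero arm there).
Hanging mass: 46.2 × 9.8 = 452.8 N down at 1.38 m → arm 0.33 m, τ = 452.8 × 0.33 = 149.4 N·m counterclockwise.
Net moment of known loads = 149.4 N·m counterclockwise.
An unknown mass m at 3 m has arm 1.29 m; its moment is m·g·1.29 clockwise.
Balancing moments: m × 9.8 × 1.29 = 149.4, giving m = 149.4 / (9.8 × 1.29) = 11.8 kg.

m ≈ 11.8 kg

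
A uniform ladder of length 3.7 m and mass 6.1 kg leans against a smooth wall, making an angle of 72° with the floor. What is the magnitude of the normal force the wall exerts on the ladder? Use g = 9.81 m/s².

N_wall ≈ 9.72 N

Choose the foot of the ladder as the axis so the floor normal and friction both act there and drop out.
Ladder weight 6.1×9.81 = 59.84 N acts at 1.85 m along the ladder; its horizontal arm is 1.85·cos72° = 0.5717 m → τ = 34.21 N·m clockwise.
Wall normal N acts horizontally at the top; its moment arm is the height L sinθ = 3.7·sin72° = 3.519 m, counterclockwise.
For rotational equilibrium, N × 3.519 = 34.21, so N = 9.72 N.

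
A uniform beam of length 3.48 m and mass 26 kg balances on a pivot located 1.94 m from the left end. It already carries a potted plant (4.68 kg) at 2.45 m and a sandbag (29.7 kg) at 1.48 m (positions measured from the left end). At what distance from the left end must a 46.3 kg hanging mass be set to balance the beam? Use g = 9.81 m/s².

Taking torques about the pivot (at 1.94 m from the left end):
Beam weight: 26 × 9.81 = 255.1 N down at 1.74 m → arm 0.2 m, τ = 255.1 × 0.2 = 51.02 N·m counterclockwise.
Potted plant: 4.68 × 9.81 = 45.91 N down at 2.45 m → arm 0.51 m, τ = 45.91 × 0.51 = 23.41 N·m clockwise.
Sandbag: 29.7 × 9.81 = 291.4 N down at 1.48 m → arm 0.46 m, τ = 291.4 × 0.46 = 134 N·m counterclockwise.
Net moment of existing loads = 161.6 N·m counterclockwise.
The hanging mass weighs 46.3 × 9.81 = 454.2 N and must supply an equal clockwise moment, so its lever arm about the pivot is 161.6 / 454.2 = 0.356 m.
That puts it at 1.94 + 0.356 = 2.3 m from the left end.

x ≈ 2.3 m from the left end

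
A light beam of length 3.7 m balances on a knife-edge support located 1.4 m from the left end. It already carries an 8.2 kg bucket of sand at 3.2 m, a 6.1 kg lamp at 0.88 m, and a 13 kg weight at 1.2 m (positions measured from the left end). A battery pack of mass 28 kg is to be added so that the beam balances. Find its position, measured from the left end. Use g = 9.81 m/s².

Taking torques about the knife-edge support (at 1.4 m from the left end):
Bucket of sand: 8.2 × 9.81 = 80.44 N down at 3.2 m → arm 1.8 m, τ = 80.44 × 1.8 = 144.8 N·m clockwise.
Lamp: 6.1 × 9.81 = 59.84 N down at 0.88 m → arm 0.52 m, τ = 59.84 × 0.52 = 31.12 N·m counterclockwise.
Weight: 13 × 9.81 = 127.5 N down at 1.2 m → arm 0.2 m, τ = 127.5 × 0.2 = 25.5 N·m counterclockwise.
Net moment of existing loads = 88.18 N·m clockwise.
The battery pack weighs 28 × 9.81 = 274.7 N and must supply an equal counterclockwise moment, so its lever arm about the knife-edge support is 88.18 / 274.7 = 0.321 m.
That puts it at 1.4 − 0.321 = 1.08 m from the left end.

x ≈ 1.08 m from the left end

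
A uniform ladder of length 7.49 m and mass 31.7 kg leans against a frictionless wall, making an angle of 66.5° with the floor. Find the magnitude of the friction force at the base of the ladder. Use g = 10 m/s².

f ≈ 68.9 N

Take moments about the foot of the ladder.
Ladder weight 31.7×10 = 317 N acts at 3.745 m along the ladder; its horizontal arm is 3.745·cos66.5° = 1.493 m → τ = 473.3 N·m clockwise.
Wall normal N acts horizontally at the top; its moment arm is the height L sinθ = 7.49·sin66.5° = 6.869 m, counterclockwise.
Balancing moments: N × 6.869 = 473.3, giving N = 68.9 N.
ΣFx = 0: friction at the foot balances the wall's push, so f = N_wall = 68.9 N.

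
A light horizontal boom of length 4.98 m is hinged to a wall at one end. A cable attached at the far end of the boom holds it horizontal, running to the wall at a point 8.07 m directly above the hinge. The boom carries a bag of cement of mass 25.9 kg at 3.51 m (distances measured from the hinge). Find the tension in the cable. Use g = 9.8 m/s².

T ≈ 210 N

Sum moments about the hinge (the unknown hinge reaction has zero arm there).
Bag of cement: 25.9 × 9.8 = 253.8 N down at 3.51 m → arm 3.51 m, τ = 253.8 × 3.51 = 890.8 N·m clockwise.
Total clockwise load moment = 890.8 N·m.
The cable tension T acts at 4.98 m; only its component perpendicular to the boom, T sinθ, produces torque. sinθ = h/√(h²+d²) = 8.07/√(8.07²+4.98²) = 0.851.
Balancing moments: T × 4.98 × 0.851 = 890.8, giving T = 890.8 / 4.238 = 210 N.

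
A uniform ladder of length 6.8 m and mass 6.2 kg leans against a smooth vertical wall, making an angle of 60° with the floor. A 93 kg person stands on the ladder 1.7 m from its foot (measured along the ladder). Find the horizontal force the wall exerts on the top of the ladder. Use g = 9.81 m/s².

Taking torques about the foot of the ladder:
Ladder weight 6.2×9.81 = 60.82 N acts at 3.4 m along the ladder; its horizontal arm is 3.4·cos60° = 1.7 m → τ = 103.4 N·m clockwise.
Person: 93×9.81 = 912.3 N at 1.7 m → arm 0.85 m → τ = 775.5 N·m clockwise.
Wall normal N acts horizontally at the top; its moment arm is the height L sinθ = 6.8·sin60° = 5.889 m, counterclockwise.
Στ = 0 ⇒ N × 5.889 = 878.9 ⇒ N = 149 N.

N_wall ≈ 149 N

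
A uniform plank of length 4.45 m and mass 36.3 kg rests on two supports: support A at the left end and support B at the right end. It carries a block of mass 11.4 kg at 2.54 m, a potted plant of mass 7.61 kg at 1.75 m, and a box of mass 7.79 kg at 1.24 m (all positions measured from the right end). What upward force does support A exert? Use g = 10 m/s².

R_A ≈ 298 N

About support B:
Beam weight: 36.3 × 10 = 363 N down at 2.225 m → arm 2.225 m, τ = 363 × 2.225 = 807.7 N·m counterclockwise.
Block: 11.4 × 10 = 114 N down at 2.54 m → arm 2.54 m, τ = 114 × 2.54 = 289.6 N·m counterclockwise.
Potted plant: 7.61 × 10 = 76.1 N down at 1.75 m → arm 1.75 m, τ = 76.1 × 1.75 = 133.2 N·m counterclockwise.
Box: 7.79 × 10 = 77.9 N down at 1.24 m → arm 1.24 m, τ = 77.9 × 1.24 = 96.6 N·m counterclockwise.
Net load moment about support B = 1327 N·m counterclockwise.
Reaction R at support A is upward at 4.45 m, arm 4.45 m → moment R × 4.45 clockwise.
For rotational equilibrium, R × 4.45 = 1327, so R = 298 N.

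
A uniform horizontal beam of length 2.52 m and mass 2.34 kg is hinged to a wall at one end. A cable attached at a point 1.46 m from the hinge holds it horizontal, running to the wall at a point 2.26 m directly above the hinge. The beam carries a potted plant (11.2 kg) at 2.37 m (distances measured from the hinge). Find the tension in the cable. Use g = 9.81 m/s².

Taking torques about the hinge:
Beam weight: 2.34 × 9.81 = 22.96 N down at 1.26 m → arm 1.26 m, τ = 22.96 × 1.26 = 28.93 N·m clockwise.
Potted plant: 11.2 × 9.81 = 109.9 N down at 2.37 m → arm 2.37 m, τ = 109.9 × 2.37 = 260.5 N·m clockwise.
Total clockwise load moment = 289.4 N·m.
The cable tension T acts at 1.46 m; only its component perpendicular to the beam, T sinθ, produces torque. sinθ = h/√(h²+d²) = 2.26/√(2.26²+1.46²) = 0.84.
Στ = 0 ⇒ T × 1.46 × 0.84 = 289.4 ⇒ T = 289.4 / 1.226 = 236 N.

T ≈ 236 N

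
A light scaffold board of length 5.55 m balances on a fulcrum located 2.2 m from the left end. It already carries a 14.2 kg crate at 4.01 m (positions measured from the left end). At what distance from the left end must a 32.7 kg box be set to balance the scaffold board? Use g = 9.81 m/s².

x ≈ 1.41 m from the left end

Choose the fulcrum (at 2.2 m from the left end) as the axis so the support reaction has zero arm there.
Crate: 14.2 × 9.81 = 139.3 N down at 4.01 m → arm 1.81 m, τ = 139.3 × 1.81 = 252.1 N·m clockwise.
Net moment of existing loads = 252.1 N·m clockwise.
The box weighs 32.7 × 9.81 = 320.8 N and must supply an equal counterclockwise moment, so its lever arm about the fulcrum is 252.1 / 320.8 = 0.786 m.
That puts it at 2.2 − 0.786 = 1.41 m from the left end.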